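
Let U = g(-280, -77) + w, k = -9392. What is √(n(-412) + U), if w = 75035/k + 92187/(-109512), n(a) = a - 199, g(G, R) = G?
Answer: I*√7545471299423/91572 ≈ 29.997*I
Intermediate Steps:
n(a) = -199 + a
w = -126153517/14285232 (w = 75035/(-9392) + 92187/(-109512) = 75035*(-1/9392) + 92187*(-1/109512) = -75035/9392 - 10243/12168 = -126153517/14285232 ≈ -8.8310)
U = -4126018477/14285232 (U = -280 - 126153517/14285232 = -4126018477/14285232 ≈ -288.83)
√(n(-412) + U) = √((-199 - 412) - 4126018477/14285232) = √(-611 - 4126018477/14285232) = √(-12854295229/14285232) = I*√7545471299423/91572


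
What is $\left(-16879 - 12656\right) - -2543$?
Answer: $-26992$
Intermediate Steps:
$\left(-16879 - 12656\right) - -2543 = \left(-16879 - 12656\right) + \left(2604 - 61\right) = -29535 + 2543 = -26992$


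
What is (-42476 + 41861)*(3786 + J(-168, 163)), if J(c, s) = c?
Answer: -2225070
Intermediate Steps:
(-42476 + 41861)*(3786 + J(-168, 163)) = (-42476 + 41861)*(3786 - 168) = -615*3618 = -2225070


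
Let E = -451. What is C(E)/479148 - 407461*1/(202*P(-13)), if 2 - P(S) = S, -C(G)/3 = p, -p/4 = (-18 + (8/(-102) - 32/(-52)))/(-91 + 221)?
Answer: -3116153611481/23172635434 ≈ -134.48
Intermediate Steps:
p = 23156/43095 (p = -4*(-18 + (8/(-102) - 32/(-52)))/(-91 + 221) = -4*(-18 + (8*(-1/102) - 32*(-1/52)))/130 = -4*(-18 + (-4/51 + 8/13))/130 = -4*(-18 + 356/663)/130 = -(-46312)/(663*130) = -4*(-5789/43095) = 23156/43095 ≈ 0.53732)
C(G) = -23156/14365 (C(G) = -3*23156/43095 = -23156/14365)
P(S) = 2 - S
C(E)/479148 - 407461*1/(202*P(-13)) = -23156/14365/479148 - 407461*1/(202*(2 - 1*(-13))) = -23156/14365*1/479148 - 407461*1/(202*(2 + 13)) = -5789/1720740255 - 407461/(15*202) = -5789/1720740255 - 407461/3030 = -3116153611481/23172635434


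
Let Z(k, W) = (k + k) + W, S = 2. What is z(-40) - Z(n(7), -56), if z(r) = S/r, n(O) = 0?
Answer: 1119/20 ≈ 55.950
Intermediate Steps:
z(r) = 2/r
Z(k, W) = W + 2*k (Z(k, W) = 2*k + W = W + 2*k)
z(-40) - Z(n(7), -56) = 2/(-40) - (-56 + 2*0) = 2*(-1/40) - (-56 + 0) = -1/20 - 1*(-56) = -1/20 + 56 = 1119/20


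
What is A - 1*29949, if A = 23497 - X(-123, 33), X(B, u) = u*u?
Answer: -7541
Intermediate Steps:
X(B, u) = u**2
A = 22408 (A = 23497 - 1*33**2 = 23497 - 1*1089 = 23497 - 1089 = 22408)
A - 1*29949 = 22408 - 1*29949 = 22408 - 29949 = -7541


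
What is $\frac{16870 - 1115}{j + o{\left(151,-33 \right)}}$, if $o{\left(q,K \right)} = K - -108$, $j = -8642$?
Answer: $- \frac{15755}{8567} \approx -1.839$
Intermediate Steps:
$o{\left(q,K \right)} = 108 + K$ ($o{\left(q,K \right)} = K + 108 = 108 + K$)
$\frac{16870 - 1115}{j + o{\left(151,-33 \right)}} = \frac{16870 - 1115}{-8642 + \left(108 - 33\right)} = \frac{15755}{-8642 + 75} = \frac{15755}{-8567} = 15755 \left(- \frac{1}{8567}\right) = - \frac{15755}{8567}$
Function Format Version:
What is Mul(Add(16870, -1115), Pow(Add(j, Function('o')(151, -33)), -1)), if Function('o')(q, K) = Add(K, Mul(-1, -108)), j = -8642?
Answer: Rational(-15755, 8567) ≈ -1.8390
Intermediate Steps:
Function('o')(q, K) = Add(108, K) (Function('o')(q, K) = Add(K, 108) = Add(108, K))
Mul(Add(16870, -1115), Pow(Add(j, Function('o')(151, -33)), -1)) = Mul(Add(16870, -1115), Pow(Add(-8642, Add(108, -33)), -1)) = Mul(15755, Pow(Add(-8642, 75), -1)) = Mul(15755, Pow(-8567, -1)) = Mul(15755, Rational(-1, 8567)) = Rational(-15755, 8567)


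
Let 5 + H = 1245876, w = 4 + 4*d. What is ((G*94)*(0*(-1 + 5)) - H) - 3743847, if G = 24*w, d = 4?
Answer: -4989718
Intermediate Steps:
w = 20 (w = 4 + 4*4 = 4 + 16 = 20)
H = 1245871 (H = -5 + 1245876 = 1245871)
G = 480 (G = 24*20 = 480)
((G*94)*(0*(-1 + 5)) - H) - 3743847 = ((480*94)*(0*(-1 + 5)) - 1*1245871) - 3743847 = (45120*(0*4) - 1245871) - 3743847 = (45120*0 - 1245871) - 3743847 = (0 - 1245871) - 3743847 = -1245871 - 3743847 = -4989718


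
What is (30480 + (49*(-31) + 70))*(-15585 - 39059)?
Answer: -1586369964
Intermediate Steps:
(30480 + (49*(-31) + 70))*(-15585 - 39059) = (30480 + (-1519 + 70))*(-54644) = (30480 - 1449)*(-54644) = 29031*(-54644) = -1586369964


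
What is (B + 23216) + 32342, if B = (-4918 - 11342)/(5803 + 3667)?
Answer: 52611800/947 ≈ 55556.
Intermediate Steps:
B = -1626/947 (B = -16260/9470 = -16260*1/9470 = -1626/947 ≈ -1.7170)
(B + 23216) + 32342 = (-1626/947 + 23216) + 32342 = 21983926/947 + 32342 = 52611800/947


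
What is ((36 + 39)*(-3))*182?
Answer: -40950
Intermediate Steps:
((36 + 39)*(-3))*182 = (75*(-3))*182 = -225*182 = -40950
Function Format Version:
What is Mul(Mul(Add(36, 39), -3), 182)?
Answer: -40950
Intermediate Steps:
Mul(Mul(Add(36, 39), -3), 182) = Mul(Mul(75, -3), 182) = Mul(-225, 182) = -40950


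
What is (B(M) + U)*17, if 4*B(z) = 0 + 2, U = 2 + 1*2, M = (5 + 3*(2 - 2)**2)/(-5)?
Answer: 153/2 ≈ 76.500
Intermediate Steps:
M = -1 (M = (5 + 3*0**2)*(-1/5) = (5 + 3*0)*(-1/5) = (5 + 0)*(-1/5) = 5*(-1/5) = -1)
U = 4 (U = 2 + 2 = 4)
B(z) = 1/2 (B(z) = (0 + 2)/4 = (1/4)*2 = 1/2)
(B(M) + U)*17 = (1/2 + 4)*17 = (9/2)*17 = 153/2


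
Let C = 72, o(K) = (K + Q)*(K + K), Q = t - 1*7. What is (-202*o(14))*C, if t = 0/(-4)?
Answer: -2850624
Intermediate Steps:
t = 0 (t = 0*(-¼) = 0)
Q = -7 (Q = 0 - 1*7 = 0 - 7 = -7)
o(K) = 2*K*(-7 + K) (o(K) = (K - 7)*(K + K) = (-7 + K)*(2*K) = 2*K*(-7 + K))
(-202*o(14))*C = -404*14*(-7 + 14)*72 = -404*14*7*72 = -202*196*72 = -39592*72 = -2850624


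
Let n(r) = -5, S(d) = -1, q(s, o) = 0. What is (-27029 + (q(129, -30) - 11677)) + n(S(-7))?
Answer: -38711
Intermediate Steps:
(-27029 + (q(129, -30) - 11677)) + n(S(-7)) = (-27029 + (0 - 11677)) - 5 = (-27029 - 11677) - 5 = -38706 - 5 = -38711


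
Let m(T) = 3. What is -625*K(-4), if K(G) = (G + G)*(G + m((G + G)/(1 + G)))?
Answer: -5000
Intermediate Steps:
K(G) = 2*G*(3 + G) (K(G) = (G + G)*(G + 3) = (2*G)*(3 + G) = 2*G*(3 + G))
-625*K(-4) = -1250*(-4)*(3 - 4) = -1250*(-4)*(-1) = -625*8 = -5000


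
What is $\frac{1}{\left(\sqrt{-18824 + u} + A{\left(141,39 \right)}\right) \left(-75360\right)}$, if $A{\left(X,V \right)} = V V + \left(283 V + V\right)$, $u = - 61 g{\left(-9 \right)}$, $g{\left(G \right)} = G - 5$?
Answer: $\frac{i}{75360 \left(\sqrt{17970} - 12597 i\right)} \approx -1.0533 \cdot 10^{-9} + 1.1209 \cdot 10^{-11} i$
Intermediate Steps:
$g{\left(G \right)} = -5 + G$
$u = 854$ ($u = - 61 \left(-5 - 9\right) = \left(-61\right) \left(-14\right) = 854$)
$A{\left(X,V \right)} = V^{2} + 284 V$
$\frac{1}{\left(\sqrt{-18824 + u} + A{\left(141,39 \right)}\right) \left(-75360\right)} = \frac{1}{\left(\sqrt{-18824 + 854} + 39 \left(284 + 39\right)\right) \left(-75360\right)} = \frac{1}{\sqrt{-17970} + 39 \cdot 323} \left(- \frac{1}{75360}\right) = \frac{1}{i \sqrt{17970} + 12597} \left(- \frac{1}{75360}\right) = \frac{1}{12597 + i \sqrt{17970}} \left(- \frac{1}{75360}\right) = - \frac{1}{75360 \left(12597 + i \sqrt{17970}\right)}$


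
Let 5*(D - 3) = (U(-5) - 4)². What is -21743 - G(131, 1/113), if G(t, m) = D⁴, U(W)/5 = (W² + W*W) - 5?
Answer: -5697333314006707071/625 ≈ -9.1157e+15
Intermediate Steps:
U(W) = -25 + 10*W² (U(W) = 5*((W² + W*W) - 5) = 5*((W² + W²) - 5) = 5*(2*W² - 5) = 5*(-5 + 2*W²) = -25 + 10*W²)
D = 48856/5 (D = 3 + ((-25 + 10*(-5)²) - 4)²/5 = 3 + ((-25 + 10*25) - 4)²/5 = 3 + ((-25 + 250) - 4)²/5 = 3 + (225 - 4)²/5 = 3 + (⅕)*221² = 3 + (⅕)*48841 = 3 + 48841/5 = 48856/5 ≈ 9771.2)
G(t, m) = 5697333313993117696/625 (G(t, m) = (48856/5)⁴ = 5697333313993117696/625)
-21743 - G(131, 1/113) = -21743 - 1*5697333313993117696/625 = -21743 - 5697333313993117696/625 = -5697333314006707071/625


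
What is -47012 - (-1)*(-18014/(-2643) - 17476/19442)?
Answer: -1207708632676/25692603 ≈ -47006.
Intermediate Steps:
-47012 - (-1)*(-18014/(-2643) - 17476/19442) = -47012 - (-1)*(-18014*(-1/2643) - 17476*1/19442) = -47012 - (-1)*(18014/2643 - 8738/9721) = -47012 - (-1)*152019560/25692603 = -47012 - 1*(-152019560/25692603) = -47012 + 152019560/25692603 = -1207708632676/25692603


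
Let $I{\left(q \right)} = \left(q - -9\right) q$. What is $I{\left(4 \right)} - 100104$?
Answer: $-100052$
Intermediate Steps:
$I{\left(q \right)} = q \left(9 + q\right)$ ($I{\left(q \right)} = \left(q + 9\right) q = \left(9 + q\right) q = q \left(9 + q\right)$)
$I{\left(4 \right)} - 100104 = 4 \left(9 + 4\right) - 100104 = 4 \cdot 13 - 100104 = 52 - 100104 = -100052$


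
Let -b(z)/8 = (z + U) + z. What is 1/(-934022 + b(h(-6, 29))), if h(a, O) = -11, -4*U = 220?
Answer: -1/933406 ≈ -1.0713e-6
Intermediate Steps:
U = -55 (U = -¼*220 = -55)
b(z) = 440 - 16*z (b(z) = -8*((z - 55) + z) = -8*((-55 + z) + z) = -8*(-55 + 2*z) = 440 - 16*z)
1/(-934022 + b(h(-6, 29))) = 1/(-934022 + (440 - 16*(-11))) = 1/(-934022 + (440 + 176)) = 1/(-934022 + 616) = 1/(-933406) = -1/933406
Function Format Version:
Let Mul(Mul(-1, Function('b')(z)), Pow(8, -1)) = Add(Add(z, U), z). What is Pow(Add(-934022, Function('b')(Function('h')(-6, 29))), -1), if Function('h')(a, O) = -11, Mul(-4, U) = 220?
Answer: Rational(-1, 933406) ≈ -1.0713e-6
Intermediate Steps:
U = -55 (U = Mul(Rational(-1, 4), 220) = -55)
Function('b')(z) = Add(440, Mul(-16, z)) (Function('b')(z) = Mul(-8, Add(Add(z, -55), z)) = Mul(-8, Add(Add(-55, z), z)) = Mul(-8, Add(-55, Mul(2, z))) = Add(440, Mul(-16, z)))
Pow(Add(-934022, Function('b')(Function('h')(-6, 29))), -1) = Pow(Add(-934022, Add(440, Mul(-16, -11))), -1) = Pow(Add(-934022, Add(440, 176)), -1) = Pow(Add(-934022, 616), -1) = Pow(-933406, -1) = Rational(-1, 933406)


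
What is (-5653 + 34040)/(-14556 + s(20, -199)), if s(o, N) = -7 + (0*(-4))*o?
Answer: -28387/14563 ≈ -1.9493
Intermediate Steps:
s(o, N) = -7 (s(o, N) = -7 + 0*o = -7 + 0 = -7)
(-5653 + 34040)/(-14556 + s(20, -199)) = (-5653 + 34040)/(-14556 - 7) = 28387/(-14563) = 28387*(-1/14563) = -28387/14563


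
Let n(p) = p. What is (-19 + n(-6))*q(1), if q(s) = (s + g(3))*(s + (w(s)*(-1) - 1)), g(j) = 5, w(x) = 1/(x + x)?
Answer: 75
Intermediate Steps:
w(x) = 1/(2*x)
q(s) = (5 + s)*(-1 + s - 1/(2*s)) (q(s) = (s + 5)*(s + ((1/(2*s))*(-1) - 1)) = (5 + s)*(s + (-1/(2*s) - 1)) = (5 + s)*(s + (-1 - 1/(2*s))) = (5 + s)*(-1 + s - 1/(2*s)))
(-19 + n(-6))*q(1) = (-19 - 6)*(-11/2 + 1**2 + 4*1 - 5/2/1) = -25*(-11/2 + 1 + 4 - 5/2*1) = -25*(-11/2 + 1 + 4 - 5/2) = -25*(-3) = 75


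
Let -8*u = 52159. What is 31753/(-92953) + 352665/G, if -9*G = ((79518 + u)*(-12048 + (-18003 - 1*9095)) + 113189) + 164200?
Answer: -361732177931477/1062381109201097 ≈ -0.34049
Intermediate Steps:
u = -52159/8 (u = -⅛*52159 = -52159/8 ≈ -6519.9)
G = 11429228849/36 (G = -(((79518 - 52159/8)*(-12048 + (-18003 - 1*9095)) + 113189) + 164200)/9 = -((583985*(-12048 + (-18003 - 9095))/8 + 113189) + 164200)/9 = -((583985*(-12048 - 27098)/8 + 113189) + 164200)/9 = -(((583985/8)*(-39146) + 113189) + 164200)/9 = -((-11430338405/4 + 113189) + 164200)/9 = -(-11429885649/4 + 164200)/9 = -⅑*(-11429228849/4) = 11429228849/36 ≈ 3.1748e+8)
31753/(-92953) + 352665/G = 31753/(-92953) + 352665/(11429228849/36) = 31753*(-1/92953) + 352665*(36/11429228849) = -31753/92953 + 12695940/11429228849 = -361732177931477/1062381109201097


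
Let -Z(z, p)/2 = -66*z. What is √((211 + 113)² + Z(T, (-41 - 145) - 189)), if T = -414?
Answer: 6*√1398 ≈ 224.34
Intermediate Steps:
Z(z, p) = 132*z (Z(z, p) = -(-132)*z = 132*z)
√((211 + 113)² + Z(T, (-41 - 145) - 189)) = √((211 + 113)² + 132*(-414)) = √(324² - 54648) = √(104976 - 54648) = √50328 = 6*√1398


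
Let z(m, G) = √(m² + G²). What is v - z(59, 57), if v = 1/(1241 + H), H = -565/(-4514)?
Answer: 4514/5602439 - √6730 ≈ -82.036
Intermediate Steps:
H = 565/4514 (H = -565*(-1/4514) = 565/4514 ≈ 0.12517)
z(m, G) = √(G² + m²)
v = 4514/5602439 (v = 1/(1241 + 565/4514) = 1/(5602439/4514) = 4514/5602439 ≈ 0.00080572)
v - z(59, 57) = 4514/5602439 - √(57² + 59²) = 4514/5602439 - √(3249 + 3481) = 4514/5602439 - √6730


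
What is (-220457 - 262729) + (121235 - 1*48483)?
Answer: -410434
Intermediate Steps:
(-220457 - 262729) + (121235 - 1*48483) = -483186 + (121235 - 48483) = -483186 + 72752 = -410434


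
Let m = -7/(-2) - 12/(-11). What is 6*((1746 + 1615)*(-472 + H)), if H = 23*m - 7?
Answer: -82831845/11 ≈ -7.5302e+6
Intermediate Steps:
m = 101/22 (m = -7*(-½) - 12*(-1/11) = 7/2 + 12/11 = 101/22 ≈ 4.5909)
H = 2169/22 (H = 23*(101/22) - 7 = 2323/22 - 7 = 2169/22 ≈ 98.591)
6*((1746 + 1615)*(-472 + H)) = 6*((1746 + 1615)*(-472 + 2169/22)) = 6*(3361*(-8215/22)) = 6*(-27610615/22) = -82831845/11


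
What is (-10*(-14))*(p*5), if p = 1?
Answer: 700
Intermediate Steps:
(-10*(-14))*(p*5) = (-10*(-14))*(1*5) = 140*5 = 700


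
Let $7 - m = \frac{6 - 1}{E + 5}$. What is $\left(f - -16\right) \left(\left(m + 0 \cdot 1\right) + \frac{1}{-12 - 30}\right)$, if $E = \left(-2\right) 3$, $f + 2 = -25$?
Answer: $- \frac{5533}{42} \approx -131.74$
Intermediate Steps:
$f = -27$ ($f = -2 - 25 = -27$)
$E = -6$
$m = 12$ ($m = 7 - \frac{6 - 1}{-6 + 5} = 7 - \frac{5}{-1} = 7 - 5 \left(-1\right) = 7 - -5 = 7 + 5 = 12$)
$\left(f - -16\right) \left(\left(m + 0 \cdot 1\right) + \frac{1}{-12 - 30}\right) = \left(-27 - -16\right) \left(\left(12 + 0 \cdot 1\right) + \frac{1}{-12 - 30}\right) = \left(-27 + 16\right) \left(\left(12 + 0\right) + \frac{1}{-42}\right) = - 11 \left(12 - \frac{1}{42}\right) = \left(-11\right) \frac{503}{42} = - \frac{5533}{42}$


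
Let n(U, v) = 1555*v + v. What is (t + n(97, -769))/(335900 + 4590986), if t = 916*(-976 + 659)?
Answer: -743468/2463443 ≈ -0.30180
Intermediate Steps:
n(U, v) = 1556*v
t = -290372 (t = 916*(-317) = -290372)
(t + n(97, -769))/(335900 + 4590986) = (-290372 + 1556*(-769))/(335900 + 4590986) = (-290372 - 1196564)/4926886 = -1486936*1/4926886 = -743468/2463443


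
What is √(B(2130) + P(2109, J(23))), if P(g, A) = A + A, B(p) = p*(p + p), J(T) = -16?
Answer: 2*√2268442 ≈ 3012.3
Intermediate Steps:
B(p) = 2*p² (B(p) = p*(2*p) = 2*p²)
P(g, A) = 2*A
√(B(2130) + P(2109, J(23))) = √(2*2130² + 2*(-16)) = √(2*4536900 - 32) = √(9073800 - 32) = √9073768 = 2*√2268442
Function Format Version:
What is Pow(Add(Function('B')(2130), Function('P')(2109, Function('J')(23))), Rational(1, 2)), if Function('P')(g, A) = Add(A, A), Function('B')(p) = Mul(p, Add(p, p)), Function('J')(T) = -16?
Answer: Mul(2, Pow(2268442, Rational(1, 2))) ≈ 3012.3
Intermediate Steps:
Function('B')(p) = Mul(2, Pow(p, 2)) (Function('B')(p) = Mul(p, Mul(2, p)) = Mul(2, Pow(p, 2)))
Function('P')(g, A) = Mul(2, A)
Pow(Add(Function('B')(2130), Function('P')(2109, Function('J')(23))), Rational(1, 2)) = Pow(Add(Mul(2, Pow(2130, 2)), Mul(2, -16)), Rational(1, 2)) = Pow(Add(Mul(2, 4536900), -32), Rational(1, 2)) = Pow(Add(9073800, -32), Rational(1, 2)) = Pow(9073768, Rational(1, 2)) = Mul(2, Pow(2268442, Rational(1, 2)))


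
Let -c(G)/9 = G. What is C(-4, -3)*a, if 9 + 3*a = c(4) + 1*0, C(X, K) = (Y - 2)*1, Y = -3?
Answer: 75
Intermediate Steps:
c(G) = -9*G
C(X, K) = -5 (C(X, K) = (-3 - 2)*1 = -5*1 = -5)
a = -15 (a = -3 + (-9*4 + 1*0)/3 = -3 + (-36 + 0)/3 = -3 + (⅓)*(-36) = -3 - 12 = -15)
C(-4, -3)*a = -5*(-15) = 75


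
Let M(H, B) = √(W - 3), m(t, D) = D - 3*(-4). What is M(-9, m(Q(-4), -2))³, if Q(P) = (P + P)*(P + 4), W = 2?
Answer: -I ≈ -1.0*I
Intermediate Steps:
Q(P) = 2*P*(4 + P) (Q(P) = (2*P)*(4 + P) = 2*P*(4 + P))
m(t, D) = 12 + D (m(t, D) = D + 12 = 12 + D)
M(H, B) = I (M(H, B) = √(2 - 3) = √(-1) = I)
M(-9, m(Q(-4), -2))³ = I³ = -I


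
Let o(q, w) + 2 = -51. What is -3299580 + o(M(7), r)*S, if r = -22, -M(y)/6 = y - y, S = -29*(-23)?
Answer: -3334931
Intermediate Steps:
S = 667
M(y) = 0 (M(y) = -6*(y - y) = -6*0 = 0)
o(q, w) = -53 (o(q, w) = -2 - 51 = -53)
-3299580 + o(M(7), r)*S = -3299580 - 53*667 = -3299580 - 35351 = -3334931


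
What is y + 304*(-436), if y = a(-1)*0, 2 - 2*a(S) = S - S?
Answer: -132544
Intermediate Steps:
a(S) = 1 (a(S) = 1 - (S - S)/2 = 1 - 1/2*0 = 1 + 0 = 1)
y = 0 (y = 1*0 = 0)
y + 304*(-436) = 0 + 304*(-436) = 0 - 132544 = -132544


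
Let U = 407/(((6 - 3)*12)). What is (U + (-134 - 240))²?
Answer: 170485249/1296 ≈ 1.3155e+5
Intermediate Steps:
U = 407/36 (U = 407/((3*12)) = 407/36 ≈ 11.306)
(U + (-134 - 240))² = (407/36 + (-134 - 240))² = (407/36 - 374)² = (-13057/36)² = 170485249/1296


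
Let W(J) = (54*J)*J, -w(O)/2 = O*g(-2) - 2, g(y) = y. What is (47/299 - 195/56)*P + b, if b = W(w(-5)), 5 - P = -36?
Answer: 229186463/16744 ≈ 13688.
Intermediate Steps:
P = 41 (P = 5 - 1*(-36) = 5 + 36 = 41)
w(O) = 4 + 4*O (w(O) = -2*(O*(-2) - 2) = -2*(-2*O - 2) = -2*(-2 - 2*O) = 4 + 4*O)
W(J) = 54*J²
b = 13824 (b = 54*(4 + 4*(-5))² = 54*(4 - 20)² = 54*(-16)² = 54*256 = 13824)
(47/299 - 195/56)*P + b = (47/299 - 195/56)*41 + 13824 = -55673/16744*41 + 13824 = -2282593/16744 + 13824 = 229186463/16744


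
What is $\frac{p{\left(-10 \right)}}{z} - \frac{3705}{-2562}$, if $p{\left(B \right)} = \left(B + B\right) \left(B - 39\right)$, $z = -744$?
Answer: $\frac{5120}{39711} \approx 0.12893$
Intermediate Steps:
$p{\left(B \right)} = 2 B \left(-39 + B\right)$
$\frac{p{\left(-10 \right)}}{z} - \frac{3705}{-2562} = \frac{2 \left(-10\right) \left(-39 - 10\right)}{-744} - \frac{3705}{-2562} = 2 \left(-10\right) \left(-49\right) \left(- \frac{1}{744}\right) - - \frac{1235}{854} = 980 \left(- \frac{1}{744}\right) + \frac{1235}{854} = - \frac{245}{186} + \frac{1235}{854} = \frac{5120}{39711}$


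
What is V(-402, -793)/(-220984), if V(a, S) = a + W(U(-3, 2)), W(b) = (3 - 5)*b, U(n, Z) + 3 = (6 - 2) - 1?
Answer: 201/110492 ≈ 0.0018191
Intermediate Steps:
U(n, Z) = 0 (U(n, Z) = -3 + ((6 - 2) - 1) = -3 + (4 - 1) = -3 + 3 = 0)
W(b) = -2*b
V(a, S) = a (V(a, S) = a - 2*0 = a + 0 = a)
V(-402, -793)/(-220984) = -402/(-220984) = -402*(-1/220984) = 201/110492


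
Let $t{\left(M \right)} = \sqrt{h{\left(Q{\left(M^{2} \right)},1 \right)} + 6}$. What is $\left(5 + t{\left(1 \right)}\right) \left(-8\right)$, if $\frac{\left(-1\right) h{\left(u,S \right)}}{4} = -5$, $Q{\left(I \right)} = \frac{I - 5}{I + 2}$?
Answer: $-40 - 8 \sqrt{26} \approx -80.792$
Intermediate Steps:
$Q{\left(I \right)} = \frac{-5 + I}{2 + I}$
$h{\left(u,S \right)} = 20$ ($h{\left(u,S \right)} = \left(-4\right) \left(-5\right) = 20$)
$t{\left(M \right)} = \sqrt{26}$ ($t{\left(M \right)} = \sqrt{20 + 6} = \sqrt{26}$)
$\left(5 + t{\left(1 \right)}\right) \left(-8\right) = \left(5 + \sqrt{26}\right) \left(-8\right) = -40 - 8 \sqrt{26}$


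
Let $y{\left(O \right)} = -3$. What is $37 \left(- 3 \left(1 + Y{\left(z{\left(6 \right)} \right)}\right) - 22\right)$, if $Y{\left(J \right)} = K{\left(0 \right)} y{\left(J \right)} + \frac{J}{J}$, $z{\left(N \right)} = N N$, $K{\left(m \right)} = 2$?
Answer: $-370$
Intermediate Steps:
$z{\left(N \right)} = N^{2}$
$Y{\left(J \right)} = -5$ ($Y{\left(J \right)} = 2 \left(-3\right) + \frac{J}{J} = -6 + 1 = -5$)
$37 \left(- 3 \left(1 + Y{\left(z{\left(6 \right)} \right)}\right) - 22\right) = 37 \left(- 3 \left(1 - 5\right) - 22\right) = 37 \left(\left(-3\right) \left(-4\right) - 22\right) = 37 \left(12 - 22\right) = 37 \left(-10\right) = -370$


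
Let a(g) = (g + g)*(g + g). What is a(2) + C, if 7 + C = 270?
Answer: 279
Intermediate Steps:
C = 263 (C = -7 + 270 = 263)
a(g) = 4*g² (a(g) = (2*g)*(2*g) = 4*g²)
a(2) + C = 4*2² + 263 = 4*4 + 263 = 16 + 263 = 279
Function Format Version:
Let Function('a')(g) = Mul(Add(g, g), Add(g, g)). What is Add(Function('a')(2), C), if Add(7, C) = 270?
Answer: 279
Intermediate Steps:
C = 263 (C = Add(-7, 270) = 263)
Function('a')(g) = Mul(4, Pow(g, 2)) (Function('a')(g) = Mul(Mul(2, g), Mul(2, g)) = Mul(4, Pow(g, 2)))
Add(Function('a')(2), C) = Add(Mul(4, Pow(2, 2)), 263) = Add(Mul(4, 4), 263) = Add(16, 263) = 279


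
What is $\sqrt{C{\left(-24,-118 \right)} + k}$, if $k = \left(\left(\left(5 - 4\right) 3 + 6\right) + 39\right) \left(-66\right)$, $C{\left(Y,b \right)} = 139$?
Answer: $i \sqrt{3029} \approx 55.036 i$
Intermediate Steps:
$k = -3168$ ($k = \left(\left(1 \cdot 3 + 6\right) + 39\right) \left(-66\right) = \left(\left(3 + 6\right) + 39\right) \left(-66\right) = \left(9 + 39\right) \left(-66\right) = 48 \left(-66\right) = -3168$)
$\sqrt{C{\left(-24,-118 \right)} + k} = \sqrt{139 - 3168} = \sqrt{-3029} = i \sqrt{3029}$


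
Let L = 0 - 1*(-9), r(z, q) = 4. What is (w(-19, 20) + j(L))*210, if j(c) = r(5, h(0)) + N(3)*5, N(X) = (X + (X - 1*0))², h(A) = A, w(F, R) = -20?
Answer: 34440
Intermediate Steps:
N(X) = 4*X² (N(X) = (X + (X + 0))² = (X + X)² = (2*X)² = 4*X²)
L = 9 (L = 0 + 9 = 9)
j(c) = 184 (j(c) = 4 + (4*3²)*5 = 4 + (4*9)*5 = 4 + 36*5 = 4 + 180 = 184)
(w(-19, 20) + j(L))*210 = (-20 + 184)*210 = 164*210 = 34440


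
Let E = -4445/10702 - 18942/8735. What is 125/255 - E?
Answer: 14655811559/4767580470 ≈ 3.0741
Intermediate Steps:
E = -241544359/93481970 (E = -4445*1/10702 - 18942*1/8735 = -4445/10702 - 18942/8735 = -241544359/93481970 ≈ -2.5839)
125/255 - E = 125/255 - 1*(-241544359/93481970) = (1/255)*125 + 241544359/93481970 = 25/51 + 241544359/93481970 = 14655811559/4767580470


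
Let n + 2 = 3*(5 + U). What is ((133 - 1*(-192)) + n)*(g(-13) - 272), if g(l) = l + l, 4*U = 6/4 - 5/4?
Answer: -806239/8 ≈ -1.0078e+5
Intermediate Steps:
U = 1/16 (U = (6/4 - 5/4)/4 = (6*(¼) - 5*¼)/4 = (3/2 - 5/4)/4 = (¼)*(¼) = 1/16 ≈ 0.062500)
g(l) = 2*l
n = 211/16 (n = -2 + 3*(5 + 1/16) = -2 + 3*(81/16) = -2 + 243/16 = 211/16 ≈ 13.188)
((133 - 1*(-192)) + n)*(g(-13) - 272) = ((133 - 1*(-192)) + 211/16)*(2*(-13) - 272) = ((133 + 192) + 211/16)*(-26 - 272) = (325 + 211/16)*(-298) = (5411/16)*(-298) = -806239/8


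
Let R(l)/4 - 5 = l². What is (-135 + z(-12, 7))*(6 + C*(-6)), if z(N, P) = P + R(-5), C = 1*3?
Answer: 96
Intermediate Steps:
R(l) = 20 + 4*l²
C = 3
z(N, P) = 120 + P (z(N, P) = P + (20 + 4*(-5)²) = P + (20 + 4*25) = P + (20 + 100) = P + 120 = 120 + P)
(-135 + z(-12, 7))*(6 + C*(-6)) = (-135 + (120 + 7))*(6 + 3*(-6)) = (-135 + 127)*(6 - 18) = -8*(-12) = 96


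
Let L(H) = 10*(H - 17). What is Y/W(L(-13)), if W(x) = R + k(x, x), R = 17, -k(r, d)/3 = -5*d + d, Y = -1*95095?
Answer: 95095/3583 ≈ 26.541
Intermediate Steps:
L(H) = -170 + 10*H (L(H) = 10*(-17 + H) = -170 + 10*H)
Y = -95095
k(r, d) = 12*d (k(r, d) = -3*(-5*d + d) = -(-12)*d = 12*d)
W(x) = 17 + 12*x
Y/W(L(-13)) = -95095/(17 + 12*(-170 + 10*(-13))) = -95095/(17 + 12*(-170 - 130)) = -95095/(17 + 12*(-300)) = -95095/(17 - 3600) = -95095/(-3583) = -95095*(-1/3583) = 95095/3583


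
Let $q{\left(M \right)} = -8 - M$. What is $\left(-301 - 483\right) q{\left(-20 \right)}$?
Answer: $-9408$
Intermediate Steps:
$\left(-301 - 483\right) q{\left(-20 \right)} = \left(-301 - 483\right) \left(-8 - -20\right) = - 784 \left(-8 + 20\right) = \left(-784\right) 12 = -9408$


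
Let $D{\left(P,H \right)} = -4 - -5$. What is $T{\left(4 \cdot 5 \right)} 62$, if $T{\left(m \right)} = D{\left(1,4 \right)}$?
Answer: $62$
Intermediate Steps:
$D{\left(P,H \right)} = 1$ ($D{\left(P,H \right)} = -4 + 5 = 1$)
$T{\left(m \right)} = 1$
$T{\left(4 \cdot 5 \right)} 62 = 1 \cdot 62 = 62$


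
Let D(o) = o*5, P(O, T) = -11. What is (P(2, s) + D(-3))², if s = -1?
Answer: 676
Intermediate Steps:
D(o) = 5*o
(P(2, s) + D(-3))² = (-11 + 5*(-3))² = (-11 - 15)² = (-26)² = 676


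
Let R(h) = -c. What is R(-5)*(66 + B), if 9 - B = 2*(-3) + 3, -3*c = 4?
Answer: 104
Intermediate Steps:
c = -4/3 (c = -⅓*4 = -4/3 ≈ -1.3333)
R(h) = 4/3 (R(h) = -1*(-4/3) = 4/3)
B = 12 (B = 9 - (2*(-3) + 3) = 9 - (-6 + 3) = 9 - 1*(-3) = 9 + 3 = 12)
R(-5)*(66 + B) = 4*(66 + 12)/3 = (4/3)*78 = 104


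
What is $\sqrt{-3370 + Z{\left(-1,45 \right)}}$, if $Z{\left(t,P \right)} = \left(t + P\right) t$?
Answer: $i \sqrt{3414} \approx 58.429 i$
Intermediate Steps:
$Z{\left(t,P \right)} = t \left(P + t\right)$ ($Z{\left(t,P \right)} = \left(P + t\right) t = t \left(P + t\right)$)
$\sqrt{-3370 + Z{\left(-1,45 \right)}} = \sqrt{-3370 - \left(45 - 1\right)} = \sqrt{-3370 - 44} = \sqrt{-3414} = i \sqrt{3414}$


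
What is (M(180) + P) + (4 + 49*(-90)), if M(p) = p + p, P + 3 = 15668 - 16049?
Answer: -4430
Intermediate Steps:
P = -384 (P = -3 + (15668 - 16049) = -3 - 381 = -384)
M(p) = 2*p
(M(180) + P) + (4 + 49*(-90)) = (2*180 - 384) + (4 + 49*(-90)) = (360 - 384) + (4 - 4410) = -24 - 4406 = -4430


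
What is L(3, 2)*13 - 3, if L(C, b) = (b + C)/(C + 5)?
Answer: 41/8 ≈ 5.1250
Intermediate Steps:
L(C, b) = (C + b)/(5 + C)
L(3, 2)*13 - 3 = ((3 + 2)/(5 + 3))*13 - 3 = (5/8)*13 - 3 = 65/8 - 3 = 41/8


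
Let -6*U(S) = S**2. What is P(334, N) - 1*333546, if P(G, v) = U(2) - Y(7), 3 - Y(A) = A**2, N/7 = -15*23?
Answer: -1000502/3 ≈ -3.3350e+5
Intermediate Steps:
N = -2415 (N = 7*(-15*23) = 7*(-345) = -2415)
Y(A) = 3 - A**2
U(S) = -S**2/6
P(G, v) = 136/3 (P(G, v) = -1/6*2**2 - (3 - 1*7**2) = -1/6*4 - (3 - 1*49) = -2/3 - (3 - 49) = -2/3 - 1*(-46) = -2/3 + 46 = 136/3)
P(334, N) - 1*333546 = 136/3 - 1*333546 = 136/3 - 333546 = -1000502/3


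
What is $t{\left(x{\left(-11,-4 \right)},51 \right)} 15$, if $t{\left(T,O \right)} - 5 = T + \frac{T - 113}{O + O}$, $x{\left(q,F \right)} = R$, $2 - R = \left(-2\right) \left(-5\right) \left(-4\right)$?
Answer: $\frac{23615}{34} \approx 694.56$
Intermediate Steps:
$R = 42$ ($R = 2 - \left(-2\right) \left(-5\right) \left(-4\right) = 2 - 10 \left(-4\right) = 2 - -40 = 2 + 40 = 42$)
$x{\left(q,F \right)} = 42$
$t{\left(T,O \right)} = 5 + T + \frac{-113 + T}{2 O}$ ($t{\left(T,O \right)} = 5 + \left(T + \frac{T - 113}{O + O}\right) = 5 + \left(T + \frac{-113 + T}{2 O}\right) = 5 + T + \frac{-113 + T}{2 O}$)
$t{\left(x{\left(-11,-4 \right)},51 \right)} 15 = \frac{-113 + 42 + 2 \cdot 51 \left(5 + 42\right)}{2 \cdot 51} \cdot 15 = \frac{1}{2} \cdot \frac{1}{51} \left(-113 + 42 + 2 \cdot 51 \cdot 47\right) 15 = \frac{1}{2} \cdot \frac{1}{51} \left(-113 + 42 + 4794\right) 15 = \frac{1}{2} \cdot \frac{1}{51} \cdot 4723 \cdot 15 = \frac{4723}{102} \cdot 15 = \frac{23615}{34}$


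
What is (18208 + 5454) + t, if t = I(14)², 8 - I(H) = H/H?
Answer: 23711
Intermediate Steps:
I(H) = 7 (I(H) = 8 - H/H = 8 - 1*1 = 8 - 1 = 7)
t = 49 (t = 7² = 49)
(18208 + 5454) + t = (18208 + 5454) + 49 = 23662 + 49 = 23711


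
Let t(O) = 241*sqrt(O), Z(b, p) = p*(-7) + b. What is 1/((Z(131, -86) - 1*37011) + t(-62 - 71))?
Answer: -36278/1323818057 - 241*I*sqrt(133)/1323818057 ≈ -2.7404e-5 - 2.0995e-6*I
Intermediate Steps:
Z(b, p) = b - 7*p (Z(b, p) = -7*p + b = b - 7*p)
1/((Z(131, -86) - 1*37011) + t(-62 - 71)) = 1/(((131 - 7*(-86)) - 1*37011) + 241*sqrt(-62 - 71)) = 1/(((131 + 602) - 37011) + 241*sqrt(-133)) = 1/((733 - 37011) + 241*(I*sqrt(133))) = 1/(-36278 + 241*I*sqrt(133))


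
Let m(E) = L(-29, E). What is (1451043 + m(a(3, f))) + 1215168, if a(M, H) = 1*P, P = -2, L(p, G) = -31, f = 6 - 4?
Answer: 2666180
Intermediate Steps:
f = 2
a(M, H) = -2 (a(M, H) = 1*(-2) = -2)
m(E) = -31
(1451043 + m(a(3, f))) + 1215168 = (1451043 - 31) + 1215168 = 1451012 + 1215168 = 2666180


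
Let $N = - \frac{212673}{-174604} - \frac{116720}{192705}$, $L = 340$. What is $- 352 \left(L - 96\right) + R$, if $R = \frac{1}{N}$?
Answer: $- \frac{353909746325732}{4120674317} \approx -85886.0$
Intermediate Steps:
$N = \frac{4120674317}{6729412764}$ ($N = \left(-212673\right) \left(- \frac{1}{174604}\right) - \frac{23344}{38541} = \frac{212673}{174604} - \frac{23344}{38541} = \frac{4120674317}{6729412764} \approx 0.61234$)
$R = \frac{6729412764}{4120674317}$ ($R = \frac{1}{\frac{4120674317}{6729412764}} = \frac{6729412764}{4120674317} \approx 1.6331$)
$- 352 \left(L - 96\right) + R = - 352 \left(340 - 96\right) + \frac{6729412764}{4120674317} = \left(-352\right) 244 + \frac{6729412764}{4120674317} = -85888 + \frac{6729412764}{4120674317} = - \frac{353909746325732}{4120674317}$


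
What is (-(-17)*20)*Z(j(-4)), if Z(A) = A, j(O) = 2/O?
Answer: -170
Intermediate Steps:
(-(-17)*20)*Z(j(-4)) = (-(-17)*20)*(2/(-4)) = (-17*(-20))*(2*(-1/4)) = 340*(-1/2) = -170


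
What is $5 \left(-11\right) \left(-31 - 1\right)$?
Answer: $1760$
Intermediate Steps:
$5 \left(-11\right) \left(-31 - 1\right) = \left(-55\right) \left(-32\right) = 1760$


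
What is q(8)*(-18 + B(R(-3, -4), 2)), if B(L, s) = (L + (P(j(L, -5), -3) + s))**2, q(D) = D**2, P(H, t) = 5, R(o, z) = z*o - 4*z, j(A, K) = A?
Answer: 77248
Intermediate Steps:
R(o, z) = -4*z + o*z (R(o, z) = o*z - 4*z = -4*z + o*z)
B(L, s) = (5 + L + s)**2 (B(L, s) = (L + (5 + s))**2 = (5 + L + s)**2)
q(8)*(-18 + B(R(-3, -4), 2)) = 8**2*(-18 + (5 - 4*(-4 - 3) + 2)**2) = 64*(-18 + (5 - 4*(-7) + 2)**2) = 64*(-18 + (5 + 28 + 2)**2) = 64*(-18 + 35**2) = 64*(-18 + 1225) = 64*1207 = 77248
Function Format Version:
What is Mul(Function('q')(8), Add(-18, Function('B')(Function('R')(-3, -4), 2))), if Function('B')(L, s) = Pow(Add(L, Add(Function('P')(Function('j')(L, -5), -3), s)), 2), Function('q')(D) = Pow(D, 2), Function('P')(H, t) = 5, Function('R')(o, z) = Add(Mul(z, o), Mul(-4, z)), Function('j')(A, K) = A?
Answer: 77248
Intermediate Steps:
Function('R')(o, z) = Add(Mul(-4, z), Mul(o, z)) (Function('R')(o, z) = Add(Mul(o, z), Mul(-4, z)) = Add(Mul(-4, z), Mul(o, z)))
Function('B')(L, s) = Pow(Add(5, L, s), 2) (Function('B')(L, s) = Pow(Add(L, Add(5, s)), 2) = Pow(Add(5, L, s), 2))
Mul(Function('q')(8), Add(-18, Function('B')(Function('R')(-3, -4), 2))) = Mul(Pow(8, 2), Add(-18, Pow(Add(5, Mul(-4, Add(-4, -3)), 2), 2))) = Mul(64, Add(-18, Pow(Add(5, Mul(-4, -7), 2), 2))) = Mul(64, Add(-18, Pow(Add(5, 28, 2), 2))) = Mul(64, Add(-18, Pow(35, 2))) = Mul(64, Add(-18, 1225)) = Mul(64, 1207) = 77248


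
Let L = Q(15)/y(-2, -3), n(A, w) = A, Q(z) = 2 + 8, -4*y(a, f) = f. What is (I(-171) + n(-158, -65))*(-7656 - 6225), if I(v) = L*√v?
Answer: 2193198 - 555240*I*√19 ≈ 2.1932e+6 - 2.4202e+6*I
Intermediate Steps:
y(a, f) = -f/4
Q(z) = 10
L = 40/3 (L = 10/((-¼*(-3))) = 10/(¾) = 10*(4/3) = 40/3 ≈ 13.333)
I(v) = 40*√v/3
(I(-171) + n(-158, -65))*(-7656 - 6225) = (40*√(-171)/3 - 158)*(-7656 - 6225) = (40*(3*I*√19)/3 - 158)*(-13881) = (40*I*√19 - 158)*(-13881) = (-158 + 40*I*√19)*(-13881) = 2193198 - 555240*I*√19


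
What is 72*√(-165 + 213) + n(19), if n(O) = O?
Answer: 19 + 288*√3 ≈ 517.83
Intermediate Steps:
72*√(-165 + 213) + n(19) = 72*√(-165 + 213) + 19 = 72*√48 + 19 = 72*(4*√3) + 19 = 288*√3 + 19 = 19 + 288*√3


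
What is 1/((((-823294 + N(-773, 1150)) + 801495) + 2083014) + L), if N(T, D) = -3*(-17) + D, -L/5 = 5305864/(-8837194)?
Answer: 4418597/9112998415012 ≈ 4.8487e-7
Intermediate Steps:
L = 13264660/4418597 (L = -26529320/(-8837194) = -26529320*(-1)/8837194 = -5*(-2652932/4418597) = 13264660/4418597 ≈ 3.0020)
N(T, D) = 51 + D
1/((((-823294 + N(-773, 1150)) + 801495) + 2083014) + L) = 1/((((-823294 + (51 + 1150)) + 801495) + 2083014) + 13264660/4418597) = 1/((((-823294 + 1201) + 801495) + 2083014) + 13264660/4418597) = 1/(((-822093 + 801495) + 2083014) + 13264660/4418597) = 1/((-20598 + 2083014) + 13264660/4418597) = 1/(2062416 + 13264660/4418597) = 1/(9112998415012/4418597) = 4418597/9112998415012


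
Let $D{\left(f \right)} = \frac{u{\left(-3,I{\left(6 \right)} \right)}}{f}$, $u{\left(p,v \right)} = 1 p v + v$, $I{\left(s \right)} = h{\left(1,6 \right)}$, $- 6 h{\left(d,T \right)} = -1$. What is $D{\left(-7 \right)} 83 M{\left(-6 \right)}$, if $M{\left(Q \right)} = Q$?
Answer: $- \frac{166}{7} \approx -23.714$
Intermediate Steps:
$h{\left(d,T \right)} = \frac{1}{6}$ ($h{\left(d,T \right)} = \left(- \frac{1}{6}\right) \left(-1\right) = \frac{1}{6}$)
$I{\left(s \right)} = \frac{1}{6}$
$u{\left(p,v \right)} = v + p v$ ($u{\left(p,v \right)} = p v + v = v + p v$)
$D{\left(f \right)} = - \frac{1}{3 f}$ ($D{\left(f \right)} = \frac{\frac{1}{6} \left(1 - 3\right)}{f} = \frac{\frac{1}{6} \left(-2\right)}{f} = - \frac{1}{3 f}$)
$D{\left(-7 \right)} 83 M{\left(-6 \right)} = - \frac{1}{3 \left(-7\right)} 83 \left(-6\right) = \left(- \frac{1}{3}\right) \left(- \frac{1}{7}\right) 83 \left(-6\right) = \frac{1}{21} \cdot 83 \left(-6\right) = \frac{83}{21} \left(-6\right) = - \frac{166}{7}$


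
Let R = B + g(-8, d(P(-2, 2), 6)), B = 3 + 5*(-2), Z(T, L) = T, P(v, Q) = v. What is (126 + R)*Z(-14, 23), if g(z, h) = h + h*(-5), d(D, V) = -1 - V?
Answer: -2058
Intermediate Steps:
g(z, h) = -4*h (g(z, h) = h - 5*h = -4*h)
B = -7 (B = 3 - 10 = -7)
R = 21 (R = -7 - 4*(-1 - 1*6) = -7 - 4*(-1 - 6) = -7 - 4*(-7) = -7 + 28 = 21)
(126 + R)*Z(-14, 23) = (126 + 21)*(-14) = 147*(-14) = -2058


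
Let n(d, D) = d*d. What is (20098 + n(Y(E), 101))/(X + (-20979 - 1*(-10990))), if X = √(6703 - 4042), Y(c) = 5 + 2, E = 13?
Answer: -201248383/99777460 - 20147*√2661/99777460 ≈ -2.0274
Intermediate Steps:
Y(c) = 7
n(d, D) = d²
X = √2661 ≈ 51.585
(20098 + n(Y(E), 101))/(X + (-20979 - 1*(-10990))) = (20098 + 7²)/(√2661 + (-20979 - 1*(-10990))) = (20098 + 49)/(√2661 + (-20979 + 10990)) = 20147/(√2661 - 9989) = 20147/(-9989 + √2661)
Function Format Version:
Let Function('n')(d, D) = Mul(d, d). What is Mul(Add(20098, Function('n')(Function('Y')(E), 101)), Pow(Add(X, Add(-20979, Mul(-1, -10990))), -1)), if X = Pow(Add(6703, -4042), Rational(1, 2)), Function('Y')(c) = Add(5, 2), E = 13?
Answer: Add(Rational(-201248383, 99777460), Mul(Rational(-20147, 99777460), Pow(2661, Rational(1, 2)))) ≈ -2.0274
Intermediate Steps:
Function('Y')(c) = 7
Function('n')(d, D) = Pow(d, 2)
X = Pow(2661, Rational(1, 2)) ≈ 51.585
Mul(Add(20098, Function('n')(Function('Y')(E), 101)), Pow(Add(X, Add(-20979, Mul(-1, -10990))), -1)) = Mul(Add(20098, Pow(7, 2)), Pow(Add(Pow(2661, Rational(1, 2)), Add(-20979, Mul(-1, -10990))), -1)) = Mul(Add(20098, 49), Pow(Add(Pow(2661, Rational(1, 2)), Add(-20979, 10990)), -1)) = Mul(20147, Pow(Add(Pow(2661, Rational(1, 2)), -9989), -1)) = Mul(20147, Pow(Add(-9989, Pow(2661, Rational(1, 2))), -1))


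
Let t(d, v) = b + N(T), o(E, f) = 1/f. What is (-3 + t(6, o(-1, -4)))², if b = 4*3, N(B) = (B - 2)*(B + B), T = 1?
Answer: 49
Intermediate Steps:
N(B) = 2*B*(-2 + B) (N(B) = (-2 + B)*(2*B) = 2*B*(-2 + B))
b = 12
t(d, v) = 10 (t(d, v) = 12 + 2*1*(-2 + 1) = 12 + 2*1*(-1) = 12 - 2 = 10)
(-3 + t(6, o(-1, -4)))² = (-3 + 10)² = 7² = 49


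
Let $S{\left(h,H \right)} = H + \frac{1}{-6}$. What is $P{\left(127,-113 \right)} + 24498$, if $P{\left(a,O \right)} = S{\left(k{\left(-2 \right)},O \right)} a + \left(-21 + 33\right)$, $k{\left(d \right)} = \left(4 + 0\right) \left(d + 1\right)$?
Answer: $\frac{60827}{6} \approx 10138.0$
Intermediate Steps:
$k{\left(d \right)} = 4 + 4 d$ ($k{\left(d \right)} = 4 \left(1 + d\right) = 4 + 4 d$)
$S{\left(h,H \right)} = - \frac{1}{6} + H$ ($S{\left(h,H \right)} = H - \frac{1}{6} = - \frac{1}{6} + H$)
$P{\left(a,O \right)} = 12 + a \left(- \frac{1}{6} + O\right)$ ($P{\left(a,O \right)} = \left(- \frac{1}{6} + O\right) a + \left(-21 + 33\right) = a \left(- \frac{1}{6} + O\right) + 12 = 12 + a \left(- \frac{1}{6} + O\right)$)
$P{\left(127,-113 \right)} + 24498 = \left(12 - \frac{127}{6} - 14351\right) + 24498 = - \frac{86161}{6} + 24498 = \frac{60827}{6}$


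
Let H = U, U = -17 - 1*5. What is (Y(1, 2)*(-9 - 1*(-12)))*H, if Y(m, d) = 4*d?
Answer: -528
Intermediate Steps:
U = -22 (U = -17 - 5 = -22)
H = -22
(Y(1, 2)*(-9 - 1*(-12)))*H = ((4*2)*(-9 - 1*(-12)))*(-22) = (8*(-9 + 12))*(-22) = (8*3)*(-22) = 24*(-22) = -528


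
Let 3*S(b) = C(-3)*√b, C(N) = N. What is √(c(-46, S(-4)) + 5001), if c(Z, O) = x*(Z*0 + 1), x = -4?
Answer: √4997 ≈ 70.689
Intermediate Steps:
S(b) = -√b (S(b) = (-3*√b)/3 = -√b)
c(Z, O) = -4 (c(Z, O) = -4*(Z*0 + 1) = -4*(0 + 1) = -4*1 = -4)
√(c(-46, S(-4)) + 5001) = √(-4 + 5001) = √4997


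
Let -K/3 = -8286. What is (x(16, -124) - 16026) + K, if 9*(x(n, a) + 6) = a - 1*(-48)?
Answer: 79358/9 ≈ 8817.6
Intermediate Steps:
K = 24858 (K = -3*(-8286) = 24858)
x(n, a) = -⅔ + a/9 (x(n, a) = -6 + (a - 1*(-48))/9 = -6 + (a + 48)/9 = -6 + (48 + a)/9 = -6 + (16/3 + a/9) = -⅔ + a/9)
(x(16, -124) - 16026) + K = ((-⅔ + (⅑)*(-124)) - 16026) + 24858 = ((-⅔ - 124/9) - 16026) + 24858 = (-130/9 - 16026) + 24858 = -144364/9 + 24858 = 79358/9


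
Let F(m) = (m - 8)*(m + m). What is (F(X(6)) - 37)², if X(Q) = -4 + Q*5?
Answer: 808201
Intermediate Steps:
X(Q) = -4 + 5*Q
F(m) = 2*m*(-8 + m) (F(m) = (-8 + m)*(2*m) = 2*m*(-8 + m))
(F(X(6)) - 37)² = (2*(-4 + 5*6)*(-8 + (-4 + 5*6)) - 37)² = (2*(-4 + 30)*(-8 + (-4 + 30)) - 37)² = (2*26*(-8 + 26) - 37)² = (2*26*18 - 37)² = (936 - 37)² = 899² = 808201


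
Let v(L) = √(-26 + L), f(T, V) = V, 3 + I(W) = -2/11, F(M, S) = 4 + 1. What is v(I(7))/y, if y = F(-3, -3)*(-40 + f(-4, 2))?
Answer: -I*√3531/2090 ≈ -0.028432*I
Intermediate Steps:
F(M, S) = 5
I(W) = -35/11 (I(W) = -3 - 2/11 = -35/11)
y = -190 (y = 5*(-40 + 2) = 5*(-38) = -190)
v(I(7))/y = √(-26 - 35/11)/(-190) = √(-321/11)*(-1/190) = (I*√3531/11)*(-1/190) = -I*√3531/2090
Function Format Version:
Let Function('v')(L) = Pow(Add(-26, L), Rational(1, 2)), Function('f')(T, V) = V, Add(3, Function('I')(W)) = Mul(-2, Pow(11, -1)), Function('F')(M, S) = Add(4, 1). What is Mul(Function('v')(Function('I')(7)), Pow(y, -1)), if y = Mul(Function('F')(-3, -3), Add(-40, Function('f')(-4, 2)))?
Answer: Mul(Rational(-1, 2090), I, Pow(3531, Rational(1, 2))) ≈ Mul(-0.028432, I)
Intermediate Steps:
Function('F')(M, S) = 5
Function('I')(W) = Rational(-35, 11) (Function('I')(W) = Add(-3, Mul(-2, Pow(11, -1))) = Add(-3, Mul(-2, Rational(1, 11))) = Add(-3, Rational(-2, 11)) = Rational(-35, 11))
y = -190 (y = Mul(5, Add(-40, 2)) = Mul(5, -38) = -190)
Mul(Function('v')(Function('I')(7)), Pow(y, -1)) = Mul(Pow(Add(-26, Rational(-35, 11)), Rational(1, 2)), Pow(-190, -1)) = Mul(Pow(Rational(-321, 11), Rational(1, 2)), Rational(-1, 190)) = Mul(Mul(Rational(1, 11), I, Pow(3531, Rational(1, 2))), Rational(-1, 190)) = Mul(Rational(-1, 2090), I, Pow(3531, Rational(1, 2)))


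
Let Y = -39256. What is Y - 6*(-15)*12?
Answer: -38176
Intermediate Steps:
Y - 6*(-15)*12 = -39256 - 6*(-15)*12 = -39256 - (-90)*12 = -39256 - 1*(-1080) = -39256 + 1080 = -38176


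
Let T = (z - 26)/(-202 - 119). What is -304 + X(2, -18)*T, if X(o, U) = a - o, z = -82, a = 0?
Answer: -32600/107 ≈ -304.67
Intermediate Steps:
X(o, U) = -o (X(o, U) = 0 - o = -o)
T = 36/107 (T = (-82 - 26)/(-202 - 119) = -108/(-321) = -108*(-1/321) = 36/107 ≈ 0.33645)
-304 + X(2, -18)*T = -304 - 1*2*(36/107) = -304 - 2*36/107 = -304 - 72/107 = -32600/107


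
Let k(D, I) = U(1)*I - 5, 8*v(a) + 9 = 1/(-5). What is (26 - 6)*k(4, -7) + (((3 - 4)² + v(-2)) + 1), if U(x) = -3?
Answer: 6417/20 ≈ 320.85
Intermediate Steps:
v(a) = -23/20 (v(a) = -9/8 + (⅛)/(-5) = -9/8 + (⅛)*(-⅕) = -9/8 - 1/40 = -23/20)
k(D, I) = -5 - 3*I (k(D, I) = -3*I - 5 = -5 - 3*I)
(26 - 6)*k(4, -7) + (((3 - 4)² + v(-2)) + 1) = (26 - 6)*(-5 - 3*(-7)) + (((3 - 4)² - 23/20) + 1) = 20*(-5 + 21) + (((-1)² - 23/20) + 1) = 20*16 + ((1 - 23/20) + 1) = 320 + (-3/20 + 1) = 320 + 17/20 = 6417/20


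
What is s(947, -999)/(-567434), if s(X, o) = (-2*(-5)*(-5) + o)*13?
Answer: 13637/567434 ≈ 0.024033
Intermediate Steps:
s(X, o) = -650 + 13*o (s(X, o) = (10*(-5) + o)*13 = (-50 + o)*13 = -650 + 13*o)
s(947, -999)/(-567434) = (-650 + 13*(-999))/(-567434) = (-650 - 12987)*(-1/567434) = -13637*(-1/567434) = 13637/567434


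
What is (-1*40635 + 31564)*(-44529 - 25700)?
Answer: 637047259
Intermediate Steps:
(-1*40635 + 31564)*(-44529 - 25700) = (-40635 + 31564)*(-70229) = -9071*(-70229) = 637047259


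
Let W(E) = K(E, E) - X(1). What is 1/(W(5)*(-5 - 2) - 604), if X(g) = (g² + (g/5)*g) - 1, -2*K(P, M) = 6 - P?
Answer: -10/5991 ≈ -0.0016692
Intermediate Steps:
K(P, M) = -3 + P/2 (K(P, M) = -(6 - P)/2 = -3 + P/2)
X(g) = -1 + 6*g²/5 (X(g) = (g² + (g*(⅕))*g) - 1 = (g² + (g/5)*g) - 1 = (g² + g²/5) - 1 = 6*g²/5 - 1 = -1 + 6*g²/5)
W(E) = -16/5 + E/2 (W(E) = (-3 + E/2) - (-1 + (6/5)*1²) = (-3 + E/2) - (-1 + (6/5)*1) = (-3 + E/2) - (-1 + 6/5) = (-3 + E/2) - 1*⅕ = (-3 + E/2) - ⅕ = -16/5 + E/2)
1/(W(5)*(-5 - 2) - 604) = 1/((-16/5 + (½)*5)*(-5 - 2) - 604) = 1/((-16/5 + 5/2)*(-7) - 604) = 1/(-7/10*(-7) - 604) = 1/(49/10 - 604) = 1/(-5991/10) = -10/5991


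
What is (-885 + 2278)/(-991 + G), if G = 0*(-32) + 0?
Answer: -1393/991 ≈ -1.4057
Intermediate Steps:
G = 0 (G = 0 + 0 = 0)
(-885 + 2278)/(-991 + G) = (-885 + 2278)/(-991 + 0) = 1393/(-991) = 1393*(-1/991) = -1393/991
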